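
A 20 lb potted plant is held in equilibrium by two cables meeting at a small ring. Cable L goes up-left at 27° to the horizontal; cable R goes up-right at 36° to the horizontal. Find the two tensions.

T_L = 18.16 lb, T_R = 20.00 lb

ΣF_x = 0: −T_L·cos27° + T_R·cos36° = 0 → T_R = 1.10134·T_L.
ΣF_y = 0: T_L·sin27° + T_R·sin36° = 20.
Substitute: T_L·(0.45399 + 1.10134·0.587785) = 20 → T_L = 18.1597 ≈ 18.16 lb.
Then T_R = 1.10134 × 18.1597 = 20.00 lb.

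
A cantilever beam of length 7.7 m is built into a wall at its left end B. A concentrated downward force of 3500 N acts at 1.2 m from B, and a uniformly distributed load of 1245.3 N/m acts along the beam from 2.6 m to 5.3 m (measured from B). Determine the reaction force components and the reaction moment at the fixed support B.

B_x = 0, B_y = 6862 N, M_B = 17480 N·m

Resultant of the distributed load: 1245.3 × 2.7 = 3362.31 N at 3.95 m from B.
ΣF_x = 0: B_x = 0.
ΣF_y = 0: B_y − 3500 − 1245.3·2.7 = 0 → B_y = 6862 N.
ΣM about B: M_B − 3500·1.2 − (1245.3·2.7)·3.95 = 0 → M_B = 17480 N·m.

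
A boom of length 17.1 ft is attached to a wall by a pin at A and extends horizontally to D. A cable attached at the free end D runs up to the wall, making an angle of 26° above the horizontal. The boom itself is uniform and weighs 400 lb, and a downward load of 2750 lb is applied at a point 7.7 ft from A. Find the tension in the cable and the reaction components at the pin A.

T = 3281 lb, A_x = 2949 lb, A_y = 1712 lb

ΣM about A: T·sin26°·17.1 − 400·8.55 − 2750·7.7 = 0 → T = 24595/(17.1·0.438371) = 3281.02 ≈ 3281 lb.
ΣF_x = 0: A_x − T·cos26° = 0 → A_x = 3281.02 × 0.898794 = 2949 lb.
ΣF_y = 0: A_y + T·sin26° − 400 − 2750 = 0 → A_y = 3150 − 3281.02 × 0.438371 = 1712 lb.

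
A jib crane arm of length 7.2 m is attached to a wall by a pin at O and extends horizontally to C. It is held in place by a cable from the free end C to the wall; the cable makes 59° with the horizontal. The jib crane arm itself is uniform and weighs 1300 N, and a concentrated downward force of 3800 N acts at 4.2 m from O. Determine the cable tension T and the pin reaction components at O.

T = 3344 N, O_x = 1722 N, O_y = 2233 N

ΣM about O: T·sin59°·7.2 − 1300·3.6 − 3800·4.2 = 0 → T = 20640/(7.2·0.857167) = 3344.35 ≈ 3344 N.
ΣF_x = 0: O_x − T·cos59° = 0 → O_x = 3344.35 × 0.515038 = 1722 N.
ΣF_y = 0: O_y + T·sin59° − 1300 − 3800 = 0 → O_y = 5100 − 3344.35 × 0.857167 = 2233 N.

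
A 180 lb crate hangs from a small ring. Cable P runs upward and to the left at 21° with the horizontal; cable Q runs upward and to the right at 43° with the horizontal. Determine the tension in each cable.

ΣF_x = 0: −T_P·cos21° + T_Q·cos43° = 0 → T_Q = 1.27651·T_P.
ΣF_y = 0: T_P·sin21° + T_Q·sin43° = 180.
Substitute: T_P·(0.358368 + 1.27651·0.681998) = 180 → T_P = 146.467 ≈ 146.5 lb.
Then T_Q = 1.27651 × 146.467 = 187.0 lb.

T_P = 146.5 lb, T_Q = 187.0 lb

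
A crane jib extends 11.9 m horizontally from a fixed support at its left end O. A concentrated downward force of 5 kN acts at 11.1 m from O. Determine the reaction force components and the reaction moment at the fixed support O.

O_x = 0, O_y = 5.000 kN, M_O = 55.50 kN·m

ΣF_x = 0: O_x = 0.
ΣF_y = 0: O_y − 5 = 0 → O_y = 5.000 kN.
ΣM about O: M_O − 5·11.1 = 0 → M_O = 55.50 kN·m.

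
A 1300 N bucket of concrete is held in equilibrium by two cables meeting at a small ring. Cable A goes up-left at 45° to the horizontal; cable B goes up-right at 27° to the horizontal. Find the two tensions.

ΣF_x = 0: −T_A·cos45° + T_B·cos27° = 0 → T_B = 0.793604·T_A.
ΣF_y = 0: T_A·sin45° + T_B·sin27° = 1300.
Substitute: T_A·(0.707107 + 0.793604·0.45399) = 1300 → T_A = 1217.92 ≈ 1218 N.
Then T_B = 0.793604 × 1217.92 = 966.5 N.

T_A = 1218 N, T_B = 966.5 N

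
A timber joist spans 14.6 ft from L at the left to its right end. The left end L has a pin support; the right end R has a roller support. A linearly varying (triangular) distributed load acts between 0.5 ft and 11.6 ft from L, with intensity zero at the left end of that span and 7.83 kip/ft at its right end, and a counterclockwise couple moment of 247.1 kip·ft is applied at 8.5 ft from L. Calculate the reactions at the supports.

L_x = 0, L_y = 36.87 kip, R_y = 6.589 kip

Resultant of the triangular load: ½ × 7.83 × 11.1 = 43.4565 kip, acting at 7.9 ft from L (one-third of the span from the peak).
Taking moments about L: R_y·14.6 − (½·7.83·11.1)·7.9 + 247.1 = 0 → R_y = 96.20635/14.6 = 6.58948 ≈ 6.589 kip.
ΣF_y = 0: L_y + 6.58948 − ½·7.83·11.1 = 0 → L_y = 36.87 kip.
ΣF_x = 0: no horizontal applied forces, so L_x = 0.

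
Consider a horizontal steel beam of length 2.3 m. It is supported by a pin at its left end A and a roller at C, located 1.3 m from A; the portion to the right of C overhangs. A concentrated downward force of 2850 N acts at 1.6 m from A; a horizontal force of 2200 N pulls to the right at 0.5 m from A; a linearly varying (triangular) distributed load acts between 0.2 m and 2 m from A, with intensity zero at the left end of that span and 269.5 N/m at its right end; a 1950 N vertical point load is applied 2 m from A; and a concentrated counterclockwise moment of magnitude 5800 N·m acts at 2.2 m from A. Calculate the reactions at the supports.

A_x = -2200 N, A_y = 2735 N, C_y = 2307 N

Resultant of the triangular load: ½ × 269.5 × 1.8 = 242.55 N, acting at 1.4 m from A (one-third of the span from the peak).
Taking moments about A: C_y·1.3 − 2850·1.6 − (½·269.5·1.8)·1.4 − 1950·2 + 5800 = 0 → C_y = 2999.57/1.3 = 2307.36 ≈ 2307 N.
ΣF_y = 0: A_y + 2307.36 − 2850 − ½·269.5·1.8 − 1950 = 0 → A_y = 2735 N.
ΣF_x = 0: A_x + 2200 = 0 → A_x = -2200 N.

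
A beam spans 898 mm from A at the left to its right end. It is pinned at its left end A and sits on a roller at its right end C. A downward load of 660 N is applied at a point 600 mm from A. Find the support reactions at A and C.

A_x = 0, A_y = 219.0 N, C_y = 441.0 N

Taking moments about A: C_y·898 − 660·600 = 0 → C_y = 396000/898 = 440.98 ≈ 441.0 N.
ΣF_y = 0: A_y + 440.98 − 660 = 0 → A_y = 219.0 N.
ΣF_x = 0: no horizontal applied forces, so A_x = 0.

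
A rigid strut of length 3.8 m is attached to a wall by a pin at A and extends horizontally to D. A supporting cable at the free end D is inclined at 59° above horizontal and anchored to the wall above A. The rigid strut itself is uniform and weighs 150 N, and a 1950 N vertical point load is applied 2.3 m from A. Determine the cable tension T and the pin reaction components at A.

T = 1464 N, A_x = 754.2 N, A_y = 844.7 N

ΣM about A: T·sin59°·3.8 − 150·1.9 − 1950·2.3 = 0 → T = 4770/(3.8·0.857167) = 1464.43 ≈ 1464 N.
ΣF_x = 0: A_x − T·cos59° = 0 → A_x = 1464.43 × 0.515038 = 754.2 N.
ΣF_y = 0: A_y + T·sin59° − 150 − 1950 = 0 → A_y = 2100 − 1464.43 × 0.857167 = 844.7 N.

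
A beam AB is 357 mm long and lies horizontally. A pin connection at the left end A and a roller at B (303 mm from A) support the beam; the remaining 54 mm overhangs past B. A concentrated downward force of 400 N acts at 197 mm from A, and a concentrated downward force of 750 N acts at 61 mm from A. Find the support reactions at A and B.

A_x = 0, A_y = 738.9 N, B_y = 411.1 N

ΣM about A: B_y·303 − 400·197 − 750·61 = 0 → B_y = 124550/303 = 411.056 ≈ 411.1 N.
ΣF_y = 0: A_y + 411.056 − 400 − 750 = 0 → A_y = 738.9 N.
ΣF_x = 0: no horizontal applied forces, so A_x = 0.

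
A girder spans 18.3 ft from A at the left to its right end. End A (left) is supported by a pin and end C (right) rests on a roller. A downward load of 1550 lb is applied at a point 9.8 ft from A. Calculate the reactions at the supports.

A_x = 0, A_y = 719.9 lb, C_y = 830.1 lb

ΣM about A: C_y·18.3 − 1550·9.8 = 0 → C_y = 15190/18.3 = 830.055 ≈ 830.1 lb.
ΣF_y = 0: A_y + 830.055 − 1550 = 0 → A_y = 719.9 lb.
ΣF_x = 0: no horizontal applied forces, so A_x = 0.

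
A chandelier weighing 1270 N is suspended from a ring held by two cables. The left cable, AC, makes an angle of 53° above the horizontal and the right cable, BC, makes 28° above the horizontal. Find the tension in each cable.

ΣF_x = 0: −T_AC·cos53° + T_BC·cos28° = 0 → T_BC = 0.681598·T_AC.
ΣF_y = 0: T_AC·sin53° + T_BC·sin28° = 1270.
Substitute: T_AC·(0.798636 + 0.681598·0.469472) = 1270 → T_AC = 1135.32 ≈ 1135 N.
Then T_BC = 0.681598 × 1135.32 = 773.8 N.

T_AC = 1135 N, T_BC = 773.8 N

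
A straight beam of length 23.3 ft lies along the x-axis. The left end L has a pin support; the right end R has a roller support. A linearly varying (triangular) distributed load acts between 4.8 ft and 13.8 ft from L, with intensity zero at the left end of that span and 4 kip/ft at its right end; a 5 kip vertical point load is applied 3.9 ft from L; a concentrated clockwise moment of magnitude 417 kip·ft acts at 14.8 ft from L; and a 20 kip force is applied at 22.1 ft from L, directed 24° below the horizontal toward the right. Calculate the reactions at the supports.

L_x = -18.27 kip, L_y = -3.658 kip, R_y = 34.79 kip

Resultant of the triangular load: ½ × 4 × 9 = 18 kip, acting at 10.8 ft from L (one-third of the span from the peak).
Moments about L: R_y·23.3 − (½·4·9)·10.8 − 5·3.9 − 417 − 20·sin24°·22.1 = 0 → R_y = 810.678/23.3 = 34.793 ≈ 34.79 kip.
ΣF_y = 0: L_y + 34.793 − ½·4·9 − 5 − 20·sin24° = 0 → L_y = -3.658 kip.
ΣF_x = 0: L_x + 20·cos24° = 0 → L_x = -18.27 kip.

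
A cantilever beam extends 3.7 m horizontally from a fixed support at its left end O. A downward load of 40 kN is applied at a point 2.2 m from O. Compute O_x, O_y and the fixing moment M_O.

ΣF_x = 0: O_x = 0.
ΣF_y = 0: O_y − 40 = 0 → O_y = 40.00 kN.
ΣM about O: M_O − 40·2.2 = 0 → M_O = 88.00 kN·m.

O_x = 0, O_y = 40.00 kN, M_O = 88.00 kN·m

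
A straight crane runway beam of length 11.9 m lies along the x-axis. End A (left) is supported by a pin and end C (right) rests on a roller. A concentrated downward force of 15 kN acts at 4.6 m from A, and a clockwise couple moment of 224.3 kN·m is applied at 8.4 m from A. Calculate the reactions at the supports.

ΣM about A: C_y·11.9 − 15·4.6 − 224.3 = 0 → C_y = 293.3/11.9 = 24.6471 ≈ 24.65 kN.
ΣF_y = 0: A_y + 24.6471 − 15 = 0 → A_y = -9.647 kN.
ΣF_x = 0: no horizontal applied forces, so A_x = 0.

A_x = 0, A_y = -9.647 kN, C_y = 24.65 kN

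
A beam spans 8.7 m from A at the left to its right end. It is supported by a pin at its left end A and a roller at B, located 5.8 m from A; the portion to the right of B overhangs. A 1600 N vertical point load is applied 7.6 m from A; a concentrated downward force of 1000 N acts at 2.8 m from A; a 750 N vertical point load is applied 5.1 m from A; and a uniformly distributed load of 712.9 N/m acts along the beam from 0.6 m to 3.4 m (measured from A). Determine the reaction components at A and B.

A_x = 0, A_y = 1419 N, B_y = 3927 N

Resultant of the distributed load: 712.9 × 2.8 = 1996.12 N at 2 m from A.
Taking moments about A: B_y·5.8 − 1600·7.6 − 1000·2.8 − 750·5.1 − (712.9·2.8)·2 = 0 → B_y = 22777.24/5.8 = 3927.11 ≈ 3927 N.
ΣF_y = 0: A_y + 3927.11 − 1600 − 1000 − 750 − 712.9·2.8 = 0 → A_y = 1419 N.
ΣF_x = 0: no horizontal applied forces, so A_x = 0.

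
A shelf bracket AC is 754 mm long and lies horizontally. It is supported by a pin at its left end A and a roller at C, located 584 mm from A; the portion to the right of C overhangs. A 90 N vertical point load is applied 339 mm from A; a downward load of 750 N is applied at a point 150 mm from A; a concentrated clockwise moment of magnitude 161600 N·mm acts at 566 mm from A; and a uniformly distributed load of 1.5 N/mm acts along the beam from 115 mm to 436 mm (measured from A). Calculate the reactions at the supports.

A_x = 0, A_y = 572.8 N, C_y = 748.7 N

Resultant of the distributed load: 1.5 × 321 = 481.5 N at 275.5 mm from A.
Taking moments about A: C_y·584 − 90·339 − 750·150 − 161600 − (1.5·321)·275.5 = 0 → C_y = 437263.25/584 = 748.738 ≈ 748.7 N.
ΣF_y = 0: A_y + 748.738 − 90 − 750 − 1.5·321 = 0 → A_y = 572.8 N.
ΣF_x = 0: no horizontal applied forces, so A_x = 0.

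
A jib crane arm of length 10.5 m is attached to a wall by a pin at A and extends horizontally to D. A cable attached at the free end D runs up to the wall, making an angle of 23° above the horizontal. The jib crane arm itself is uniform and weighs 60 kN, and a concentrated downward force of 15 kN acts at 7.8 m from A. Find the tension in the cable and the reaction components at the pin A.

T = 105.3 kN, A_x = 96.93 kN, A_y = 33.86 kN

ΣM about A: T·sin23°·10.5 − 60·5.25 − 15·7.8 = 0 → T = 432/(10.5·0.390731) = 105.297 ≈ 105.3 kN.
ΣF_x = 0: A_x − T·cos23° = 0 → A_x = 105.297 × 0.920505 = 96.93 kN.
ΣF_y = 0: A_y + T·sin23° − 60 − 15 = 0 → A_y = 75 − 105.297 × 0.390731 = 33.86 kN.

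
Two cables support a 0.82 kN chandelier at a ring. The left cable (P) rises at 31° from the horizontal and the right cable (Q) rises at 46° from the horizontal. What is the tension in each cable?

ΣF_x = 0: −T_P·cos31° + T_Q·cos46° = 0 → T_Q = 1.23394·T_P.
ΣF_y = 0: T_P·sin31° + T_Q·sin46° = 0.82.
Substitute: T_P·(0.515038 + 1.23394·0.71934) = 0.82 → T_P = 0.584603 ≈ 0.5846 kN.
Then T_Q = 1.23394 × 0.584603 = 0.7214 kN.

T_P = 0.5846 kN, T_Q = 0.7214 kN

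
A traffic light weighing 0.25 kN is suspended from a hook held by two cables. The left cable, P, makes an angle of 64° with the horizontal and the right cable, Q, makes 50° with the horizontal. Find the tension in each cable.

T_P = 0.1759 kN, T_Q = 0.1200 kN

ΣF_x = 0: −T_P·cos64° + T_Q·cos50° = 0 → T_Q = 0.681984·T_P.
ΣF_y = 0: T_P·sin64° + T_Q·sin50° = 0.25.
Substitute: T_P·(0.898794 + 0.681984·0.766044) = 0.25 → T_P = 0.175905 ≈ 0.1759 kN.
Then T_Q = 0.681984 × 0.175905 = 0.1200 kN.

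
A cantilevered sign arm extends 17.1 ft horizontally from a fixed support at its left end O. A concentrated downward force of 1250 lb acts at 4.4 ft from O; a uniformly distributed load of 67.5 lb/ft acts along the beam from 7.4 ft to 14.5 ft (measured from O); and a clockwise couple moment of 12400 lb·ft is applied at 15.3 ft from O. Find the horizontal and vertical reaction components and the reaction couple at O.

Resultant of the distributed load: 67.5 × 7.1 = 479.25 lb at 10.95 ft from O.
ΣF_x = 0: O_x = 0.
ΣF_y = 0: O_y − 1250 − 67.5·7.1 = 0 → O_y = 1729 lb.
ΣM about O: M_O − 1250·4.4 − (67.5·7.1)·10.95 − 12400 = 0 → M_O = 23150 lb·ft.

O_x = 0, O_y = 1729 lb, M_O = 23150 lb·ft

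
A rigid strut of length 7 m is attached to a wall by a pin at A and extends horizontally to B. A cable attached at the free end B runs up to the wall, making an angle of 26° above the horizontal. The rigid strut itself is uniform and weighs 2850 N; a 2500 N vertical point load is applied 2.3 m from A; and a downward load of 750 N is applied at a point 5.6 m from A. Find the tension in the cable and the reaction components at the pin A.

T = 6493 N, A_x = 5836 N, A_y = 3254 N

ΣM about A: T·sin26°·7 − 2850·3.5 − 2500·2.3 − 750·5.6 = 0 → T = 19925/(7·0.438371) = 6493.2 ≈ 6493 N.
ΣF_x = 0: A_x − T·cos26° = 0 → A_x = 6493.2 × 0.898794 = 5836 N.
ΣF_y = 0: A_y + T·sin26° − 2850 − 2500 − 750 = 0 → A_y = 6100 − 6493.2 × 0.438371 = 3254 N.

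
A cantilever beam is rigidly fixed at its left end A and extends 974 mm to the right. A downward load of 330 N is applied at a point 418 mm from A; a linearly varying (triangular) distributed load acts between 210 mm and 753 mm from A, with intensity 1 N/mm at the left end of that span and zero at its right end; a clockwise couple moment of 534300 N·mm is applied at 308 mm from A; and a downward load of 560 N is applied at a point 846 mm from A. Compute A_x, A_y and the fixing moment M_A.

Resultant of the triangular load: ½ × 1 × 543 = 271.5 N, acting at 391 mm from A (one-third of the span from the peak).
ΣF_x = 0: A_x = 0.
ΣF_y = 0: A_y − 330 − ½·1·543 − 560 = 0 → A_y = 1162 N.
ΣM about A: M_A − 330·418 − (½·1·543)·391 − 534300 − 560·846 = 0 → M_A = 1252000 N·mm.

A_x = 0, A_y = 1162 N, M_A = 1252000 N·mm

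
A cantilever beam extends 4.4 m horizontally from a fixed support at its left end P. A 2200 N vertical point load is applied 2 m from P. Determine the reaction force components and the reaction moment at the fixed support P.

ΣF_x = 0: P_x = 0.
ΣF_y = 0: P_y − 2200 = 0 → P_y = 2200 N.
ΣM about P: M_P − 2200·2 = 0 → M_P = 4400 N·m.

P_x = 0, P_y = 2200 N, M_P = 4400 N·m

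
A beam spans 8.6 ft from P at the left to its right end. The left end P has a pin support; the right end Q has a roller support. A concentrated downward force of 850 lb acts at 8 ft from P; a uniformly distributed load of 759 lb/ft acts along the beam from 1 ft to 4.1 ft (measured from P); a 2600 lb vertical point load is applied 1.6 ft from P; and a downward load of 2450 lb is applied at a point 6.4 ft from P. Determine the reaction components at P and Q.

Resultant of the distributed load: 759 × 3.1 = 2352.9 lb at 2.55 ft from P.
ΣM about P: Q_y·8.6 − 850·8 − (759·3.1)·2.55 − 2600·1.6 − 2450·6.4 = 0 → Q_y = 32639.895/8.6 = 3795.34 ≈ 3795 lb.
ΣF_y = 0: P_y + 3795.34 − 850 − 759·3.1 − 2600 − 2450 = 0 → P_y = 4458 lb.
ΣF_x = 0: no horizontal applied forces, so P_x = 0.

P_x = 0, P_y = 4458 lb, Q_y = 3795 lb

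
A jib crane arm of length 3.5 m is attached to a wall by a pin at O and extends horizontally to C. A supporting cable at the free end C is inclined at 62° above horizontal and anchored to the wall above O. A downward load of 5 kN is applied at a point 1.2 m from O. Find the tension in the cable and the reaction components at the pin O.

ΣM about O: T·sin62°·3.5 − 5·1.2 = 0 → T = 6/(3.5·0.882948) = 1.94155 ≈ 1.942 kN.
ΣF_x = 0: O_x − T·cos62° = 0 → O_x = 1.94155 × 0.469472 = 0.9115 kN.
ΣF_y = 0: O_y + T·sin62° − 5 = 0 → O_y = 5 − 1.94155 × 0.882948 = 3.286 kN.

T = 1.942 kN, O_x = 0.9115 kN, O_y = 3.286 kN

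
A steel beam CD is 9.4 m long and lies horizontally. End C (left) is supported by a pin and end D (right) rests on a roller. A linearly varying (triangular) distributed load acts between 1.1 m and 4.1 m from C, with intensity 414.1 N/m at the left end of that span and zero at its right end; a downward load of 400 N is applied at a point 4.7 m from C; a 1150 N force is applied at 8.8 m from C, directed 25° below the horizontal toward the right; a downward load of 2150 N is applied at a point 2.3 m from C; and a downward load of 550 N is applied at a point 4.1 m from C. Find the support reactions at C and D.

C_x = -1042 N, C_y = 2647 N, D_y = 1560 N

Resultant of the triangular load: ½ × 414.1 × 3 = 621.15 N, acting at 2.1 m from C (one-third of the span from the peak).
Taking moments about C: D_y·9.4 − (½·414.1·3)·2.1 − 400·4.7 − 1150·sin25°·8.8 − 2150·2.3 − 550·4.1 = 0 → D_y = 14661.3/9.4 = 1559.71 ≈ 1560 N.
ΣF_y = 0: C_y + 1559.71 − ½·414.1·3 − 400 − 1150·sin25° − 2150 − 550 = 0 → C_y = 2647 N.
ΣF_x = 0: C_x + 1150·cos25° = 0 → C_x = -1042 N.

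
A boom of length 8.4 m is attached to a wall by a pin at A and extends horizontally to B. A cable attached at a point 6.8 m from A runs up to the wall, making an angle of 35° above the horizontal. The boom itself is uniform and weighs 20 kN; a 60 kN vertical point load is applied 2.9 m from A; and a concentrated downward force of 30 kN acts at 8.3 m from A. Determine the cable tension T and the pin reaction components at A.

ΣM about A: T·sin35°·6.8 − 20·4.2 − 60·2.9 − 30·8.3 = 0 → T = 507/(6.8·0.573576) = 129.989 ≈ 130.0 kN.
ΣF_x = 0: A_x − T·cos35° = 0 → A_x = 129.989 × 0.819152 = 106.5 kN.
ΣF_y = 0: A_y + T·sin35° − 20 − 60 − 30 = 0 → A_y = 110 − 129.989 × 0.573576 = 35.44 kN.

T = 130.0 kN, A_x = 106.5 kN, A_y = 35.44 kN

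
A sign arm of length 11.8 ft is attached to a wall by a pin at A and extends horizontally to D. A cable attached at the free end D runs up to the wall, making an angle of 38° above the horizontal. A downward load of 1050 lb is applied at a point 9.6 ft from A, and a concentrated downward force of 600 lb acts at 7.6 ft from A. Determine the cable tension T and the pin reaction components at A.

T = 2015 lb, A_x = 1588 lb, A_y = 409.3 lb

ΣM about A: T·sin38°·11.8 − 1050·9.6 − 600·7.6 = 0 → T = 14640/(11.8·0.615661) = 2015.2 ≈ 2015 lb.
ΣF_x = 0: A_x − T·cos38° = 0 → A_x = 2015.2 × 0.788011 = 1588 lb.
ΣF_y = 0: A_y + T·sin38° − 1050 − 600 = 0 → A_y = 1650 − 2015.2 × 0.615661 = 409.3 lb.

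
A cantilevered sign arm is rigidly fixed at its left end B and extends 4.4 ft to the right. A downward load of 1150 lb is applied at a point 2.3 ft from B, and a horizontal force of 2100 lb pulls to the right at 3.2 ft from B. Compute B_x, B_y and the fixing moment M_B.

B_x = -2100 lb, B_y = 1150 lb, M_B = 2645 lb·ft

ΣF_x = 0: B_x + 2100 = 0 → B_x = -2100 lb.
ΣF_y = 0: B_y − 1150 = 0 → B_y = 1150 lb.
ΣM about B: M_B − 1150·2.3 = 0 → M_B = 2645 lb·ft.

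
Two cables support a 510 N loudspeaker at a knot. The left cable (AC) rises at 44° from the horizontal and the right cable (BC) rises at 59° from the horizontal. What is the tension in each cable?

T_AC = 269.6 N, T_BC = 376.5 N

ΣF_x = 0: −T_AC·cos44° + T_BC·cos59° = 0 → T_BC = 1.39667·T_AC.
ΣF_y = 0: T_AC·sin44° + T_BC·sin59° = 510.
Substitute: T_AC·(0.694658 + 1.39667·0.857167) = 510 → T_AC = 269.579 ≈ 269.6 N.
Then T_BC = 1.39667 × 269.579 = 376.5 N.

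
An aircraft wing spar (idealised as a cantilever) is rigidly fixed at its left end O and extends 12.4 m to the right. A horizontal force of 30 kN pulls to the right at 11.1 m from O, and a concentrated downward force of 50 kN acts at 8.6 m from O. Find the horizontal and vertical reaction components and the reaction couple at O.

ΣF_x = 0: O_x + 30 = 0 → O_x = -30.00 kN.
ΣF_y = 0: O_y − 50 = 0 → O_y = 50.00 kN.
ΣM about O: M_O − 50·8.6 = 0 → M_O = 430.0 kN·m.

O_x = -30.00 kN, O_y = 50.00 kN, M_O = 430.0 kN·m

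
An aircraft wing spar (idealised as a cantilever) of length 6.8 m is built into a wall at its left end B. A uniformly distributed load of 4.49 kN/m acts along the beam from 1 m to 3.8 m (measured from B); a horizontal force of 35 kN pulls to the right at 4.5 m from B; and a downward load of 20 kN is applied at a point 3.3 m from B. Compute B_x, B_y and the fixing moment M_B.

Resultant of the distributed load: 4.49 × 2.8 = 12.572 kN at 2.4 m from B.
ΣF_x = 0: B_x + 35 = 0 → B_x = -35.00 kN.
ΣF_y = 0: B_y − 4.49·2.8 − 20 = 0 → B_y = 32.57 kN.
ΣM about B: M_B − (4.49·2.8)·2.4 − 20·3.3 = 0 → M_B = 96.17 kN·m.

B_x = -35.00 kN, B_y = 32.57 kN, M_B = 96.17 kN·m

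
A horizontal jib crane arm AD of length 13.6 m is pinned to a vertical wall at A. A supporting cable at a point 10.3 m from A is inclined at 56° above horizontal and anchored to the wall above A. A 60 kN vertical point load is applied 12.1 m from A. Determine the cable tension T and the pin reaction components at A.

ΣM about A: T·sin56°·10.3 − 60·12.1 = 0 → T = 726/(10.3·0.829038) = 85.0208 ≈ 85.02 kN.
ΣF_x = 0: A_x − T·cos56° = 0 → A_x = 85.0208 × 0.559193 = 47.54 kN.
ΣF_y = 0: A_y + T·sin56° − 60 = 0 → A_y = 60 − 85.0208 × 0.829038 = -10.49 kN.

T = 85.02 kN, A_x = 47.54 kN, A_y = -10.49 kN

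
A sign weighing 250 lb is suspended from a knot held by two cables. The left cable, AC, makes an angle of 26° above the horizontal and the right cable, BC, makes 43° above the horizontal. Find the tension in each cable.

T_AC = 195.8 lb, T_BC = 240.7 lb

ΣF_x = 0: −T_AC·cos26° + T_BC·cos43° = 0 → T_BC = 1.22895·T_AC.
ΣF_y = 0: T_AC·sin26° + T_BC·sin43° = 250.
Substitute: T_AC·(0.438371 + 1.22895·0.681998) = 250 → T_AC = 195.846 ≈ 195.8 lb.
Then T_BC = 1.22895 × 195.846 = 240.7 lb.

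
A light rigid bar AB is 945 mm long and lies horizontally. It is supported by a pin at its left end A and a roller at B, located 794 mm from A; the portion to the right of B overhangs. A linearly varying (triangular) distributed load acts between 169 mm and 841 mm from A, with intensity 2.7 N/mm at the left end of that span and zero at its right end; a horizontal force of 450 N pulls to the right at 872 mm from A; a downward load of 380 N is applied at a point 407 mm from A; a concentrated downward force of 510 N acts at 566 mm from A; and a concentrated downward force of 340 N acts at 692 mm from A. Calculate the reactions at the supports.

A_x = -450.0 N, A_y = 833.5 N, B_y = 1304 N

Resultant of the triangular load: ½ × 2.7 × 672 = 907.2 N, acting at 393 mm from A (one-third of the span from the peak).
Moments about A: B_y·794 − (½·2.7·672)·393 − 380·407 − 510·566 − 340·692 = 0 → B_y = 1035129.6/794 = 1303.69 ≈ 1304 N.
ΣF_y = 0: A_y + 1303.69 − ½·2.7·672 − 380 − 510 − 340 = 0 → A_y = 833.5 N.
ΣF_x = 0: A_x + 450 = 0 → A_x = -450.0 N.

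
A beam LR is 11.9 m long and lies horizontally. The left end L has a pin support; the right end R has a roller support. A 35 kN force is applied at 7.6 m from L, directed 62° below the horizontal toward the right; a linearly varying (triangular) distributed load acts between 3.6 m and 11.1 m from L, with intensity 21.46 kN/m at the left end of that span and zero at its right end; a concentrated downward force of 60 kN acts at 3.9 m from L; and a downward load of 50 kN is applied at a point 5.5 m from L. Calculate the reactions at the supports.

L_x = -16.43 kN, L_y = 117.6 kN, R_y = 103.8 kN

Resultant of the triangular load: ½ × 21.46 × 7.5 = 80.475 kN, acting at 6.1 m from L (one-third of the span from the peak).
Taking moments about L: R_y·11.9 − 35·sin62°·7.6 − (½·21.46·7.5)·6.1 − 60·3.9 − 50·5.5 = 0 → R_y = 1234.76/11.9 = 103.761 ≈ 103.8 kN.
ΣF_y = 0: L_y + 103.761 − 35·sin62° − ½·21.46·7.5 − 60 − 50 = 0 → L_y = 117.6 kN.
ΣF_x = 0: L_x + 35·cos62° = 0 → L_x = -16.43 kN.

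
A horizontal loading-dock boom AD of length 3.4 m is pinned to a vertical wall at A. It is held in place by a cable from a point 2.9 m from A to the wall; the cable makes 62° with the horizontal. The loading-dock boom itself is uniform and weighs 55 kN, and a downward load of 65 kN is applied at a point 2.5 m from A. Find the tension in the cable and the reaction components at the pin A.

ΣM about A: T·sin62°·2.9 − 55·1.7 − 65·2.5 = 0 → T = 256/(2.9·0.882948) = 99.9786 ≈ 99.98 kN.
ΣF_x = 0: A_x − T·cos62° = 0 → A_x = 99.9786 × 0.469472 = 46.94 kN.
ΣF_y = 0: A_y + T·sin62° − 55 − 65 = 0 → A_y = 120 − 99.9786 × 0.882948 = 31.72 kN.

T = 99.98 kN, A_x = 46.94 kN, A_y = 31.72 kN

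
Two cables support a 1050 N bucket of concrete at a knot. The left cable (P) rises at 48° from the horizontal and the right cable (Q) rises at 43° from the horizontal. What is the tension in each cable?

T_P = 768.0 N, T_Q = 702.7 N

ΣF_x = 0: −T_P·cos48° + T_Q·cos43° = 0 → T_Q = 0.914921·T_P.
ΣF_y = 0: T_P·sin48° + T_Q·sin43° = 1050.
Substitute: T_P·(0.743145 + 0.914921·0.681998) = 1050 → T_P = 768.038 ≈ 768.0 N.
Then T_Q = 0.914921 × 768.038 = 702.7 N.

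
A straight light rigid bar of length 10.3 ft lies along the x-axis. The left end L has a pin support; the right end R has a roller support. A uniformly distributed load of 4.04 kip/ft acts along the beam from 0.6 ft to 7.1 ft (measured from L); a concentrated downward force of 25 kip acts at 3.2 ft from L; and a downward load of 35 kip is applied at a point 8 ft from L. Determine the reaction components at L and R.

Resultant of the distributed load: 4.04 × 6.5 = 26.26 kip at 3.85 ft from L.
Moments about L: R_y·10.3 − (4.04·6.5)·3.85 − 25·3.2 − 35·8 = 0 → R_y = 461.101/10.3 = 44.7671 ≈ 44.77 kip.
ΣF_y = 0: L_y + 44.7671 − 4.04·6.5 − 25 − 35 = 0 → L_y = 41.49 kip.
ΣF_x = 0: no horizontal applied forces, so L_x = 0.

L_x = 0, L_y = 41.49 kip, R_y = 44.77 kip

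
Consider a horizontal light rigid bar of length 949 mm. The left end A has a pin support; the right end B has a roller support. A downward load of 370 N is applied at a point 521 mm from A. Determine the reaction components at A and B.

Moments about A: B_y·949 − 370·521 = 0 → B_y = 192770/949 = 203.13 ≈ 203.1 N.
ΣF_y = 0: A_y + 203.13 − 370 = 0 → A_y = 166.9 N.
ΣF_x = 0: no horizontal applied forces, so A_x = 0.

A_x = 0, A_y = 166.9 N, B_y = 203.1 N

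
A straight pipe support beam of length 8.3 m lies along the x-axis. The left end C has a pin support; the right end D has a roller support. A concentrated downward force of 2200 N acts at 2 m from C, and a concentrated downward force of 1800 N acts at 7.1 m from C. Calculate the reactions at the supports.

ΣM about C: D_y·8.3 − 2200·2 − 1800·7.1 = 0 → D_y = 17180/8.3 = 2069.88 ≈ 2070 N.
ΣF_y = 0: C_y + 2069.88 − 2200 − 1800 = 0 → C_y = 1930 N.
ΣF_x = 0: no horizontal applied forces, so C_x = 0.

C_x = 0, C_y = 1930 N, D_y = 2070 N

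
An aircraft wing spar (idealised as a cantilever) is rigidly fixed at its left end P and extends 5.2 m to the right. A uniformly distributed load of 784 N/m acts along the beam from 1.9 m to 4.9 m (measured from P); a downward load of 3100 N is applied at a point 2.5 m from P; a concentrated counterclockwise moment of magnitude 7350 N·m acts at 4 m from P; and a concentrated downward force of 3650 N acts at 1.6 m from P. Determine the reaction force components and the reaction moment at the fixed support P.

Resultant of the distributed load: 784 × 3 = 2352 N at 3.4 m from P.
ΣF_x = 0: P_x = 0.
ΣF_y = 0: P_y − 784·3 − 3100 − 3650 = 0 → P_y = 9102 N.
ΣM about P: M_P − (784·3)·3.4 − 3100·2.5 + 7350 − 3650·1.6 = 0 → M_P = 14240 N·m.

P_x = 0, P_y = 9102 N, M_P = 14240 N·m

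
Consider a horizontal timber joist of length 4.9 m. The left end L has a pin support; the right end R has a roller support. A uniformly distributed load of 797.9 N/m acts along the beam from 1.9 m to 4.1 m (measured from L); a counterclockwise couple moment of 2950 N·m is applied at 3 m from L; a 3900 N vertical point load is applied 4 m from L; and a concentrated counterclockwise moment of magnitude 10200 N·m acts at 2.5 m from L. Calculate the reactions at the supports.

Resultant of the distributed load: 797.9 × 2.2 = 1755.38 N at 3 m from L.
ΣM about L: R_y·4.9 − (797.9·2.2)·3 + 2950 − 3900·4 + 10200 = 0 → R_y = 7716.14/4.9 = 1574.72 ≈ 1575 N.
ΣF_y = 0: L_y + 1574.72 − 797.9·2.2 − 3900 = 0 → L_y = 4081 N.
ΣF_x = 0: no horizontal applied forces, so L_x = 0.

L_x = 0, L_y = 4081 N, R_y = 1575 N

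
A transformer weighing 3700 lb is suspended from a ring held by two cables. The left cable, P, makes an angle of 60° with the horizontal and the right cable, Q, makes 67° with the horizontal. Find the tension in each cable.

ΣF_x = 0: −T_P·cos60° + T_Q·cos67° = 0 → T_Q = 1.27965·T_P.
ΣF_y = 0: T_P·sin60° + T_Q·sin67° = 3700.
Substitute: T_P·(0.866025 + 1.27965·0.920505) = 3700 → T_P = 1810.22 ≈ 1810 lb.
Then T_Q = 1.27965 × 1810.22 = 2316 lb.

T_P = 1810 lb, T_Q = 2316 lb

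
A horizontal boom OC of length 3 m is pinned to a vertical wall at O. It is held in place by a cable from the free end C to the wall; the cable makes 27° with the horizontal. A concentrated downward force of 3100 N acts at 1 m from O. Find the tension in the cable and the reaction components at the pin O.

T = 2276 N, O_x = 2028 N, O_y = 2067 N

ΣM about O: T·sin27°·3 − 3100·1 = 0 → T = 3100/(3·0.45399) = 2276.11 ≈ 2276 N.
ΣF_x = 0: O_x − T·cos27° = 0 → O_x = 2276.11 × 0.891007 = 2028 N.
ΣF_y = 0: O_y + T·sin27° − 3100 = 0 → O_y = 3100 − 2276.11 × 0.45399 = 2067 N.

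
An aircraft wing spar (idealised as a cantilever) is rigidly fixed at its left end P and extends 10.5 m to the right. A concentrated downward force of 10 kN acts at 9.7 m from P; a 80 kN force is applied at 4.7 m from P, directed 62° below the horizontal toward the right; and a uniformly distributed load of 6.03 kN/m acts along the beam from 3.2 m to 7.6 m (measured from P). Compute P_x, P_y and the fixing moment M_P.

P_x = -37.56 kN, P_y = 107.2 kN, M_P = 572.3 kN·m

Resultant of the distributed load: 6.03 × 4.4 = 26.532 kN at 5.4 m from P.
ΣF_x = 0: P_x + 80·cos62° = 0 → P_x = -37.56 kN.
ΣF_y = 0: P_y − 10 − 80·sin62° − 6.03·4.4 = 0 → P_y = 107.2 kN.
ΣM about P: M_P − 10·9.7 − 80·sin62°·4.7 − (6.03·4.4)·5.4 = 0 → M_P = 572.3 kN·m.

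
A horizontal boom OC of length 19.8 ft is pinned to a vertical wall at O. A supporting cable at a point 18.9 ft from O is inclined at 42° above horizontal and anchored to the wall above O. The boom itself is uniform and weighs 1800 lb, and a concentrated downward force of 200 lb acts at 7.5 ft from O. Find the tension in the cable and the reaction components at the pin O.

T = 1528 lb, O_x = 1135 lb, O_y = 977.8 lb

ΣM about O: T·sin42°·18.9 − 1800·9.9 − 200·7.5 = 0 → T = 19320/(18.9·0.669131) = 1527.69 ≈ 1528 lb.
ΣF_x = 0: O_x − T·cos42° = 0 → O_x = 1527.69 × 0.743145 = 1135 lb.
ΣF_y = 0: O_y + T·sin42° − 1800 − 200 = 0 → O_y = 2000 − 1527.69 × 0.669131 = 977.8 lb.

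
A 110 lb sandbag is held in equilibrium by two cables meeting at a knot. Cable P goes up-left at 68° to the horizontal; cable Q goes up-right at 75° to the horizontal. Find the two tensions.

ΣF_x = 0: −T_P·cos68° + T_Q·cos75° = 0 → T_Q = 1.44737·T_P.
ΣF_y = 0: T_P·sin68° + T_Q·sin75° = 110.
Substitute: T_P·(0.927184 + 1.44737·0.965926) = 110 → T_P = 47.307 ≈ 47.31 lb.
Then T_Q = 1.44737 × 47.307 = 68.47 lb.

T_P = 47.31 lb, T_Q = 68.47 lb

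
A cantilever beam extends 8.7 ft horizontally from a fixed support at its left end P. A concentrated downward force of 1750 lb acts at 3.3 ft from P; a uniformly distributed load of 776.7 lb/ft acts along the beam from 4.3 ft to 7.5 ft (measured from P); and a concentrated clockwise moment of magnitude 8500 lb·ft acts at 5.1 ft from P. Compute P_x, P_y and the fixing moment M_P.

Resultant of the distributed load: 776.7 × 3.2 = 2485.44 lb at 5.9 ft from P.
ΣF_x = 0: P_x = 0.
ΣF_y = 0: P_y − 1750 − 776.7·3.2 = 0 → P_y = 4235 lb.
ΣM about P: M_P − 1750·3.3 − (776.7·3.2)·5.9 − 8500 = 0 → M_P = 28940 lb·ft.

P_x = 0, P_y = 4235 lb, M_P = 28940 lb·ft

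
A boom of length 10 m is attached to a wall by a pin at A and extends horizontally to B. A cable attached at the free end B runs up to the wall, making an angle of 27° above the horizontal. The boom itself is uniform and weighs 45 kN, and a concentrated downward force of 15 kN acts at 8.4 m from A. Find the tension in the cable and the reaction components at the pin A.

T = 77.31 kN, A_x = 68.89 kN, A_y = 24.90 kN

ΣM about A: T·sin27°·10 − 45·5 − 15·8.4 = 0 → T = 351/(10·0.45399) = 77.3145 ≈ 77.31 kN.
ΣF_x = 0: A_x − T·cos27° = 0 → A_x = 77.3145 × 0.891007 = 68.89 kN.
ΣF_y = 0: A_y + T·sin27° − 45 − 15 = 0 → A_y = 60 − 77.3145 × 0.45399 = 24.90 kN.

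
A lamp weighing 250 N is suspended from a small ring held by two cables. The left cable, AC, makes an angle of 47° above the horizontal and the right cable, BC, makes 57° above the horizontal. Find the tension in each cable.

ΣF_x = 0: −T_AC·cos47° + T_BC·cos57° = 0 → T_BC = 1.2522·T_AC.
ΣF_y = 0: T_AC·sin47° + T_BC·sin57° = 250.
Substitute: T_AC·(0.731354 + 1.2522·0.838671) = 250 → T_AC = 140.328 ≈ 140.3 N.
Then T_BC = 1.2522 × 140.328 = 175.7 N.

T_AC = 140.3 N, T_BC = 175.7 N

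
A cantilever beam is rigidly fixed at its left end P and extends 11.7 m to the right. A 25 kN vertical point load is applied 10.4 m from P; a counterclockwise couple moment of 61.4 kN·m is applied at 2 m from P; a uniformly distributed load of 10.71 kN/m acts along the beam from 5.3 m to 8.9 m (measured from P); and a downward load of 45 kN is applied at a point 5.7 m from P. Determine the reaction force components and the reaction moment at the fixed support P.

P_x = 0, P_y = 108.6 kN, M_P = 728.8 kN·m

Resultant of the distributed load: 10.71 × 3.6 = 38.556 kN at 7.1 m from P.
ΣF_x = 0: P_x = 0.
ΣF_y = 0: P_y − 25 − 10.71·3.6 − 45 = 0 → P_y = 108.6 kN.
ΣM about P: M_P − 25·10.4 + 61.4 − (10.71·3.6)·7.1 − 45·5.7 = 0 → M_P = 728.8 kN·m.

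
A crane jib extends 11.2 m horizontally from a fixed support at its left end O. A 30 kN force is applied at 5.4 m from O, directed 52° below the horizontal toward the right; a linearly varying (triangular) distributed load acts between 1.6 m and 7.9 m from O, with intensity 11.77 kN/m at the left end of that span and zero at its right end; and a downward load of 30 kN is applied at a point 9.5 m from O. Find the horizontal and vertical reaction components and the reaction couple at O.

Resultant of the triangular load: ½ × 11.77 × 6.3 = 37.0755 kN, acting at 3.7 m from O (one-third of the span from the peak).
ΣF_x = 0: O_x + 30·cos52° = 0 → O_x = -18.47 kN.
ΣF_y = 0: O_y − 30·sin52° − ½·11.77·6.3 − 30 = 0 → O_y = 90.72 kN.
ΣM about O: M_O − 30·sin52°·5.4 − (½·11.77·6.3)·3.7 − 30·9.5 = 0 → M_O = 549.8 kN·m.

O_x = -18.47 kN, O_y = 90.72 kN, M_O = 549.8 kN·m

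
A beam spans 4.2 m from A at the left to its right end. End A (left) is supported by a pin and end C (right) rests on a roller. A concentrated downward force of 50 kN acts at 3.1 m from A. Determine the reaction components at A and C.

A_x = 0, A_y = 13.10 kN, C_y = 36.90 kN

Taking moments about A: C_y·4.2 − 50·3.1 = 0 → C_y = 155/4.2 = 36.9048 ≈ 36.90 kN.
ΣF_y = 0: A_y + 36.9048 − 50 = 0 → A_y = 13.10 kN.
ΣF_x = 0: no horizontal applied forces, so A_x = 0.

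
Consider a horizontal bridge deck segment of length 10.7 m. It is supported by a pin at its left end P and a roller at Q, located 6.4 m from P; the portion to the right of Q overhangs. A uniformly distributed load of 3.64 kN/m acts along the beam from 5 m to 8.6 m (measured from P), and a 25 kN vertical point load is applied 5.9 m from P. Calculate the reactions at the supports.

P_x = 0, P_y = 1.134 kN, Q_y = 36.97 kN

Resultant of the distributed load: 3.64 × 3.6 = 13.104 kN at 6.8 m from P.
Moments about P: Q_y·6.4 − (3.64·3.6)·6.8 − 25·5.9 = 0 → Q_y = 236.6072/6.4 = 36.9699 ≈ 36.97 kN.
ΣF_y = 0: P_y + 36.9699 − 3.64·3.6 − 25 = 0 → P_y = 1.134 kN.
ΣF_x = 0: no horizontal applied forces, so P_x = 0.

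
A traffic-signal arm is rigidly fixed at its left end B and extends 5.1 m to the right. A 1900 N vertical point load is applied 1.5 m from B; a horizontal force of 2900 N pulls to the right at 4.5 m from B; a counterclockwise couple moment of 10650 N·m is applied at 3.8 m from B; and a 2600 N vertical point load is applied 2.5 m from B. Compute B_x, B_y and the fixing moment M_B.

B_x = -2900 N, B_y = 4500 N, M_B = -1300 N·m

ΣF_x = 0: B_x + 2900 = 0 → B_x = -2900 N.
ΣF_y = 0: B_y − 1900 − 2600 = 0 → B_y = 4500 N.
ΣM about B: M_B − 1900·1.5 + 10650 − 2600·2.5 = 0 → M_B = -1300 N·m.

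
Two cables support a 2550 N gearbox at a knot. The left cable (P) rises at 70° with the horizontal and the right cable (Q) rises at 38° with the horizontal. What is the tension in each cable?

T_P = 2113 N, T_Q = 917.0 N

ΣF_x = 0: −T_P·cos70° + T_Q·cos38° = 0 → T_Q = 0.43403·T_P.
ΣF_y = 0: T_P·sin70° + T_Q·sin38° = 2550.
Substitute: T_P·(0.939693 + 0.43403·0.615661) = 2550 → T_P = 2112.84 ≈ 2113 N.
Then T_Q = 0.43403 × 2112.84 = 917.0 N.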